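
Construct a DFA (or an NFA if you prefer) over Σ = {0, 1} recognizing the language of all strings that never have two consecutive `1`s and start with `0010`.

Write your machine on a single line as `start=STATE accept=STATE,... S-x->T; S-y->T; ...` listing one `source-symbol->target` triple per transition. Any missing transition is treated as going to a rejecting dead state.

start=q0; accept=q5,q6; q0-0->q1; q0-1->q2; q1-0->q3; q1-1->q2; q2-0->q2; q2-1->q2; q3-0->q2; q3-1->q4; q4-0->q5; q4-1->q2; q5-0->q5; q5-1->q6; q6-0->q5; q6-1->q2

Run two small machines in parallel and take their product. The first has 3 states tracking partial matches of the forbidden pattern `11`; the second has 6 states tracking whether the input so far still matches the prefix `0010`. A product state is a pair (one from each), accepting exactly when both do. After merging equivalent states the machine shrinks.
With 7 states:
        0   1  
>  q0   q1  q2 
   q1   q3  q2 
   q2   q2  q2 
   q3   q2  q4 
   q4   q5  q2 
 * q5   q5  q6 
 * q6   q5  q2 
(> = start, * = accepting)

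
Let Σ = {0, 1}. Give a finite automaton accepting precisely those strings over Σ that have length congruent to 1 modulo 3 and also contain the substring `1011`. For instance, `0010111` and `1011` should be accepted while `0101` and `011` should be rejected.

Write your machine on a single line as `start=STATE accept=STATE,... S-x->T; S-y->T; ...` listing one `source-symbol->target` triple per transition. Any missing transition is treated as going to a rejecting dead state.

Build one automaton per condition and run them in lockstep. One (3 states) tracks the input length modulo 3; the other (5 states) tracks whether and how much of `1011` has been seen. Each combined state is a pair, one component from each; accept when both components accept.
15 states suffice.
          0    1  
>  s0     s1   s2 
   s1     s3   s4 
   s2     s5   s4 
   s3     s0   s6 
   s4     s7   s6 
   s5     s0   s8 
   s6     s9   s2 
   s7     s1  s10 
   s8     s9  s11 
   s9     s3  s12 
   s10    s5  s13 
 * s11   s13  s13 
   s12    s7  s14 
   s13   s14  s14 
   s14   s11  s11 
(> = start, * = accepting)

start=s0; accept=s11; s0-0->s1; s0-1->s2; s1-0->s3; s1-1->s4; s2-0->s5; s2-1->s4; s3-0->s0; s3-1->s6; s4-0->s7; s4-1->s6; s5-0->s0; s5-1->s8; s6-0->s9; s6-1->s2; s7-0->s1; s7-1->s10; s8-0->s9; s8-1->s11; s9-0->s3; s9-1->s12; s10-0->s5; s10-1->s13; s11-0->s13; s11-1->s13; s12-0->s7; s12-1->s14; s13-0->s14; s13-1->s14; s14-0->s11; s14-1->s11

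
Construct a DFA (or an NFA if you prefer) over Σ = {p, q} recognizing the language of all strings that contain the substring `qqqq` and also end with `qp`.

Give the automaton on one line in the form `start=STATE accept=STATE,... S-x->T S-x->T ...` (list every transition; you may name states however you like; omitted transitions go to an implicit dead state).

Handle the two conditions separately and then intersect. The first has 5 states tracking whether and how much of `qqqq` has been seen; the second has 3 states tracking how much of the suffix `qp` has currently been matched. A product state is a pair (one from each), accepting exactly when both do. Equivalent product states are then merged.
        p   q  
>  s0   s0  s1 
   s1   s0  s2 
   s2   s0  s3 
   s3   s0  s4 
   s4   s5  s4 
 * s5   s6  s4 
   s6   s6  s4 
(> = start, * = accepting)

start=s0 accept=s5 s0-p->s0 s0-q->s1 s1-p->s0 s1-q->s2 s2-p->s0 s2-q->s3 s3-p->s0 s3-q->s4 s4-p->s5 s4-q->s4 s5-p->s6 s5-q->s4 s6-p->s6 s6-q->s4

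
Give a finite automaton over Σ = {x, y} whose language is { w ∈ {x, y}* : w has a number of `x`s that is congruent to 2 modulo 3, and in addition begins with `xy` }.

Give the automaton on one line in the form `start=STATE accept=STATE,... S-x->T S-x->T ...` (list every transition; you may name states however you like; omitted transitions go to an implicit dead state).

Handle the two conditions separately and then intersect. One (3 states) tracks the count of `x`s modulo 3; the other (4 states) tracks whether the input so far still matches the prefix `xy`. Each combined state is a pair, one component from each; accept when both components accept. Equivalent product states are then merged.
        x   y  
>  S0   S1  S2 
   S1   S2  S3 
   S2   S2  S2 
   S3   S4  S3 
 * S4   S5  S4 
   S5   S3  S5 
(> = start, * = accepting)

start=S0 accept=S4 S0-x->S1 S0-y->S2 S1-x->S2 S1-y->S3 S2-x->S2 S2-y->S2 S3-x->S4 S3-y->S3 S4-x->S5 S4-y->S4 S5-x->S3 S5-y->S5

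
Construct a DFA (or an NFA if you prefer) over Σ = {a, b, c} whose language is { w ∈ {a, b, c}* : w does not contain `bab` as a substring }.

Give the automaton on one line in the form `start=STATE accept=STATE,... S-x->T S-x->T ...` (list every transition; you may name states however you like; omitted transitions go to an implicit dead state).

Track partial matches of the forbidden pattern `bab`. State s3 is a dead state reached once `bab` has occurred; every other state accepts. s0 means no part of `bab` is currently matched.
4 states suffice.
        a   b   c  
>* s0   s0  s1  s0 
 * s1   s2  s1  s0 
 * s2   s0  s3  s0 
   s3   s3  s3  s3 
(> = start, * = accepting)

start=s0 accept=s0,s1,s2 s0-a->s0 s0-b->s1 s0-c->s0 s1-a->s2 s1-b->s1 s1-c->s0 s2-a->s0 s2-b->s3 s2-c->s0 s3-a->s3 s3-b->s3 s3-c->s3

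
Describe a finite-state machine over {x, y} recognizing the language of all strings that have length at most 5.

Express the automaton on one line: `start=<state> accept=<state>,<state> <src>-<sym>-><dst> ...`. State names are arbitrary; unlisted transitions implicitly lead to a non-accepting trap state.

Count input length up to 6: every symbol moves from q0 toward q6, which means 'more than 5' and absorbs. Accept from {q0, q1, q2, q3, q4, q5}.
A 7-state machine:
        x   y  
>* q0   q1  q1 
 * q1   q2  q2 
 * q2   q3  q3 
 * q3   q4  q4 
 * q4   q5  q5 
 * q5   q6  q6 
   q6   q6  q6 
(> = start, * = accepting)

start=q0 accept=q0,q1,q2,q3,q4,q5 q0-x->q1 q0-y->q1 q1-x->q2 q1-y->q2 q2-x->q3 q2-y->q3 q3-x->q4 q3-y->q4 q4-x->q5 q4-y->q5 q5-x->q6 q5-y->q6 q6-x->q6 q6-y->q6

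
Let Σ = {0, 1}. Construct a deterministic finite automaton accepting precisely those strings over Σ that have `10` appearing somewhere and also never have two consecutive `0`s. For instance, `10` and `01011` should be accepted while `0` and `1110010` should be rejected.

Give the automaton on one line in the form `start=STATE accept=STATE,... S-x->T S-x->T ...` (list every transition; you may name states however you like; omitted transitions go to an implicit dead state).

start=q0 accept=q4,q5 q0-0->q1 q0-1->q2 q1-0->q3 q1-1->q2 q2-0->q4 q2-1->q2 q3-0->q3 q3-1->q3 q4-0->q3 q4-1->q5 q5-0->q4 q5-1->q5

Build one automaton per condition and run them in lockstep. One (3 states) tracks whether and how much of `10` has been seen; the other (3 states) tracks partial matches of the forbidden pattern `00`. Each combined state is a pair, one component from each; accept when both components accept. After merging equivalent states the machine shrinks.
        0   1  
>  q0   q1  q2 
   q1   q3  q2 
   q2   q4  q2 
   q3   q3  q3 
 * q4   q3  q5 
 * q5   q4  q5 
(> = start, * = accepting)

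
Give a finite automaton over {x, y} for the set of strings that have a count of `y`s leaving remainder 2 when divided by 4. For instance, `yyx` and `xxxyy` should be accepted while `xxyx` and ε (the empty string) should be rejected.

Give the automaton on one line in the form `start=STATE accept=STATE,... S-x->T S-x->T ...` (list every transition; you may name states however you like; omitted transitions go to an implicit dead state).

The only thing that matters is how many `y`s have appeared, reduced mod 4. Use one state per residue: A for 0, …, D for 3. Reading `y` moves to the next residue; anything else stays put. C is accepting.
4 states suffice.
       x  y 
>  A   A  B 
   B   B  C 
 * C   C  D 
   D   D  A 
(> = start, * = accepting)

start=A accept=C A-x->A A-y->B B-x->B B-y->C C-x->C C-y->D D-x->D D-y->A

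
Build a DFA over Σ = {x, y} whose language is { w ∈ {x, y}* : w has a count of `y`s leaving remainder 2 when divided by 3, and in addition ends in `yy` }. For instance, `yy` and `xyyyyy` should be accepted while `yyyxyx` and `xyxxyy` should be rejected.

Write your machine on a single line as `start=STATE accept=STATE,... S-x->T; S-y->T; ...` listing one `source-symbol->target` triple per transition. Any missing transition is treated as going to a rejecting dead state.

start=S0; accept=S3; S0-x->S0; S0-y->S1; S1-x->S2; S1-y->S3; S2-x->S2; S2-y->S4; S3-x->S4; S3-y->S0; S4-x->S4; S4-y->S0

Run two small machines in parallel and take their product. The first has 3 states tracking the count of `y`s modulo 3; the second has 3 states tracking how much of the suffix `yy` has currently been matched. A product state is a pair (one from each), accepting exactly when both do. Minimizing collapses redundant product states.
        x   y  
>  S0   S0  S1 
   S1   S2  S3 
   S2   S2  S4 
 * S3   S4  S0 
   S4   S4  S0 
(> = start, * = accepting)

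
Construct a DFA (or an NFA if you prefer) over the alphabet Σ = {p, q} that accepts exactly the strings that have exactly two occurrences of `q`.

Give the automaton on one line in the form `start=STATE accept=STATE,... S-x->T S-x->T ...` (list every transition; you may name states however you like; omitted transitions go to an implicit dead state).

start=s0 accept=s2 s0-p->s0 s0-q->s1 s1-p->s1 s1-q->s2 s2-p->s2 s2-q->s3 s3-p->s3 s3-q->s3

Only the number of `q`s matters, and only up to 3. Make a chain s0 → s1 → s2 → s3 advanced by each `q` (with s3 absorbing); every other symbol self-loops. The accepting set is {s2}.
A 4-state machine:
        p   q  
>  s0   s0  s1 
   s1   s1  s2 
 * s2   s2  s3 
   s3   s3  s3 
(> = start, * = accepting)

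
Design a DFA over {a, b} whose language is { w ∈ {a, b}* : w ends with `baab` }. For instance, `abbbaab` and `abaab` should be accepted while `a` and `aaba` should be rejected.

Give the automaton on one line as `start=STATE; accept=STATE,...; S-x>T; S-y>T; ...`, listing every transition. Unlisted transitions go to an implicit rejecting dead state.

start=S0; accept=S4; S0-a>S0; S0-b>S1; S1-a>S2; S1-b>S1; S2-a>S3; S2-b>S1; S3-a>S0; S3-b>S4; S4-a>S2; S4-b>S1

Let each state record the length of the longest suffix of the input read so far that is also a prefix of `baab`. S1 means the last symbol is `b`; S2 means the last 2 symbols are `ba`; S3 means the last 3 symbols are `baa`; S4 means the last 4 symbols are `baab`. Accept only at S4, where the string currently ends in `baab`.
5 states suffice.
        a   b  
>  S0   S0  S1 
   S1   S2  S1 
   S2   S3  S1 
   S3   S0  S4 
 * S4   S2  S1 
(> = start, * = accepting)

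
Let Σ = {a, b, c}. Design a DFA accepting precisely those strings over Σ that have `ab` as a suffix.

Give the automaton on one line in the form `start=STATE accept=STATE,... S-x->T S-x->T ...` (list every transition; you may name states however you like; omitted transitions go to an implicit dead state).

start=s0 accept=s2 s0-a->s1 s0-b->s0 s0-c->s0 s1-a->s1 s1-b->s2 s1-c->s0 s2-a->s1 s2-b->s0 s2-c->s0

Remember how much of `ab` the current input suffix matches. State s0 means no match yet; s1 means the last symbol is `a`; s2 means the last 2 symbols are `ab`. Only s2 accepts. On a mismatch, fall back to the longest proper suffix that is still a prefix of `ab`.
3 states suffice.
        a   b   c  
>  s0   s1  s0  s0 
   s1   s1  s2  s0 
 * s2   s1  s0  s0 
(> = start, * = accepting)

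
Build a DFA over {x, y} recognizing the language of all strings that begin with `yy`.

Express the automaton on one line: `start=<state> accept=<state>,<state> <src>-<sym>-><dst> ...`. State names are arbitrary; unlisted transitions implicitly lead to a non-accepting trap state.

Check the first 2 symbols one by one: q0 through q1 record how many have matched `yy` so far; any wrong symbol goes to the dead state q3. After all 2 match we enter the accepting sink q2.
        x   y  
>  q0   q3  q1 
   q1   q3  q2 
 * q2   q2  q2 
   q3   q3  q3 
(> = start, * = accepting)

start=q0 accept=q2 q0-x->q3 q0-y->q1 q1-x->q3 q1-y->q2 q2-x->q2 q2-y->q2 q3-x->q3 q3-y->q3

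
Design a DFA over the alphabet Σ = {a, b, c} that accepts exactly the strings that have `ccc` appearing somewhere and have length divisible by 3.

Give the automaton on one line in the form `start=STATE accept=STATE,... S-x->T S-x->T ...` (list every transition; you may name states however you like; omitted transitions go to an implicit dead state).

Handle the two conditions separately and then intersect. One (4 states) tracks whether and how much of `ccc` has been seen; the other (3 states) tracks the input length modulo 3. Each combined state is a pair, one component from each; accept when both components accept.
          a    b    c  
>  s0     s1   s1   s2 
   s1     s3   s3   s4 
   s2     s3   s3   s5 
   s3     s0   s0   s6 
   s4     s0   s0   s7 
   s5     s0   s0   s8 
   s6     s1   s1   s9 
   s7     s1   s1  s10 
 * s8    s10  s10  s10 
   s9     s3   s3  s11 
   s10   s11  s11  s11 
   s11    s8   s8   s8 
(> = start, * = accepting)

start=s0 accept=s8 s0-a->s1 s0-b->s1 s0-c->s2 s1-a->s3 s1-b->s3 s1-c->s4 s2-a->s3 s2-b->s3 s2-c->s5 s3-a->s0 s3-b->s0 s3-c->s6 s4-a->s0 s4-b->s0 s4-c->s7 s5-a->s0 s5-b->s0 s5-c->s8 s6-a->s1 s6-b->s1 s6-c->s9 s7-a->s1 s7-b->s1 s7-c->s10 s8-a->s10 s8-b->s10 s8-c->s10 s9-a->s3 s9-b->s3 s9-c->s11 s10-a->s11 s10-b->s11 s10-c->s11 s11-a->s8 s11-b->s8 s11-c->s8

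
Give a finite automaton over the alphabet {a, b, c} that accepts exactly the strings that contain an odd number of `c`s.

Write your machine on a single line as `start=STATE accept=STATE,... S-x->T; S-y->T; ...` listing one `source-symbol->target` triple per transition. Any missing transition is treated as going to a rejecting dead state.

Keep the running count of `c`s modulo 2: each `c` advances along the cycle q0 → q1 → q0 while other symbols loop. Accept at q1.
With 2 states:
        a   b   c  
>  q0   q0  q0  q1 
 * q1   q1  q1  q0 
(> = start, * = accepting)

start=q0; accept=q1; q0-a->q0; q0-b->q0; q0-c->q1; q1-a->q1; q1-b->q1; q1-c->q0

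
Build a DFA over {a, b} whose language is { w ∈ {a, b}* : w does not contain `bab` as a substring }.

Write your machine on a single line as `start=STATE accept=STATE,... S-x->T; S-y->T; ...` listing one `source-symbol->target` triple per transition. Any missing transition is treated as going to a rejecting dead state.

start=s0; accept=s0,s1,s2; s0-a->s0; s0-b->s1; s1-a->s2; s1-b->s1; s2-a->s0; s2-b->s3; s3-a->s3; s3-b->s3

This is the complement of 'contains `bab`'. Use the same substring-matching states — s0 through s3 holding how much of `bab` has just been matched — but flip the accepting set: everything except the trap s3 accepts.
        a   b  
>* s0   s0  s1 
 * s1   s2  s1 
 * s2   s0  s3 
   s3   s3  s3 
(> = start, * = accepting)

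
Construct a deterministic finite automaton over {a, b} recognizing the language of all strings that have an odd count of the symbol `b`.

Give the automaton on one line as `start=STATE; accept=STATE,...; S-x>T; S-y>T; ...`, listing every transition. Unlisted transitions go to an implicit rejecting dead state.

Keep the running count of `b`s modulo 2: each `b` advances along the cycle s0 → s1 → s0 while other symbols loop. Accept at s1.
A 2-state machine:
        a   b  
>  s0   s0  s1 
 * s1   s1  s0 
(> = start, * = accepting)

start=s0; accept=s1; s0-a>s0; s0-b>s1; s1-a>s1; s1-b>s0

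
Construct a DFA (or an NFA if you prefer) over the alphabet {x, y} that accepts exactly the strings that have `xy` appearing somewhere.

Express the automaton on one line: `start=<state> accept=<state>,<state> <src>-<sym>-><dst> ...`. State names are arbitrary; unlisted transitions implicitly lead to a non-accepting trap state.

start=A accept=C A-x->B A-y->A B-x->B B-y->C C-x->C C-y->C

States A..B record the length of the longest prefix of `xy` that matches the current input suffix. Reaching C means `xy` has been seen, and we stay there forever. Accept from C.
3 states suffice.
       x  y 
>  A   B  A 
   B   B  C 
 * C   C  C 
(> = start, * = accepting)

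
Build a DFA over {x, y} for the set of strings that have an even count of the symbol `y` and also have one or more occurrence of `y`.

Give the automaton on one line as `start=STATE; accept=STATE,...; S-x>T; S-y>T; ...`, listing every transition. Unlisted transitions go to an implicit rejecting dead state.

Handle the two conditions separately and then intersect. One (2 states) tracks the count of `y`s modulo 2; the other (3 states) tracks the count of `y`s, saturating at 2. Each combined state is a pair, one component from each; accept when both components accept. After merging equivalent states the machine shrinks.
A 3-state machine:
        x   y  
>  S0   S0  S1 
   S1   S1  S2 
 * S2   S2  S1 
(> = start, * = accepting)

start=S0; accept=S2; S0-x>S0; S0-y>S1; S1-x>S1; S1-y>S2; S2-x>S2; S2-y>S1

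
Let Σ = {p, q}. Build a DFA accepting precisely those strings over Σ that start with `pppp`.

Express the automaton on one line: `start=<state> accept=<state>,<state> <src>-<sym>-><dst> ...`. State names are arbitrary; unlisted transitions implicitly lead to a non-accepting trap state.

Walk along `pppp` while the input agrees: from s0 take `p` to s1, and so on. Any deviation drops to the rejecting sink s5. Once s4 is reached the prefix is confirmed and every continuation is accepted.
        p   q  
>  s0   s1  s5 
   s1   s2  s5 
   s2   s3  s5 
   s3   s4  s5 
 * s4   s4  s4 
   s5   s5  s5 
(> = start, * = accepting)

start=s0 accept=s4 s0-p->s1 s0-q->s5 s1-p->s2 s1-q->s5 s2-p->s3 s2-q->s5 s3-p->s4 s3-q->s5 s4-p->s4 s4-q->s4 s5-p->s5 s5-q->s5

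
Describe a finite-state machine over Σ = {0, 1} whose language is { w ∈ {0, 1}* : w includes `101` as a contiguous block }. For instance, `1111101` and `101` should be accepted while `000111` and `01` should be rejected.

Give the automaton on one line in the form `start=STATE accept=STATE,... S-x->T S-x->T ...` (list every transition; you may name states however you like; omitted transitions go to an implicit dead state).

start=q0 accept=q3 q0-0->q0 q0-1->q1 q1-0->q2 q1-1->q1 q2-0->q0 q2-1->q3 q3-0->q3 q3-1->q3

States q0..q2 record the length of the longest prefix of `101` that matches the current input suffix. Reaching q3 means `101` has been seen, and we stay there forever. Accept from q3.
A 4-state machine:
        0   1  
>  q0   q0  q1 
   q1   q2  q1 
   q2   q0  q3 
 * q3   q3  q3 
(> = start, * = accepting)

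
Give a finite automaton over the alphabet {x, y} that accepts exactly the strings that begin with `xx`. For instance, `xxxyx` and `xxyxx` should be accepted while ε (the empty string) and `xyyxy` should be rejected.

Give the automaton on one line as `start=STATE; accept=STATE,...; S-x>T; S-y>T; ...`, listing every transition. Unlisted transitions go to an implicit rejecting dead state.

start=q0; accept=q2; q0-x>q1; q0-y>q3; q1-x>q2; q1-y>q3; q2-x>q2; q2-y>q2; q3-x>q3; q3-y>q3

Walk along `xx` while the input agrees: from q0 take `x` to q1, and so on. Any deviation drops to the rejecting sink q3. Once q2 is reached the prefix is confirmed and every continuation is accepted.
With 4 states:
        x   y  
>  q0   q1  q3 
   q1   q2  q3 
 * q2   q2  q2 
   q3   q3  q3 
(> = start, * = accepting)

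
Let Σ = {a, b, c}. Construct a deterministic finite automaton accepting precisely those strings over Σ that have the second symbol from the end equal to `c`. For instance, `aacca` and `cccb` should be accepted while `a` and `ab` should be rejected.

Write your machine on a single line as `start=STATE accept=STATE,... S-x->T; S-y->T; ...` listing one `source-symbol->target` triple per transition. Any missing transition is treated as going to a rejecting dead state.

start=S0; accept=S10,S11,S12; S0-a->S1; S0-b->S2; S0-c->S3; S1-a->S4; S1-b->S5; S1-c->S6; S2-a->S7; S2-b->S8; S2-c->S9; S3-a->S10; S3-b->S11; S3-c->S12; S4-a->S4; S4-b->S5; S4-c->S6; S5-a->S7; S5-b->S8; S5-c->S9; S6-a->S10; S6-b->S11; S6-c->S12; S7-a->S4; S7-b->S5; S7-c->S6; S8-a->S7; S8-b->S8; S8-c->S9; S9-a->S10; S9-b->S11; S9-c->S12; S10-a->S4; S10-b->S5; S10-c->S6; S11-a->S7; S11-b->S8; S11-c->S9; S12-a->S10; S12-b->S11; S12-c->S12

Because acceptance depends on a position counted from the end, the machine has to buffer the most recent 2 symbols. Make each state the string of the last up-to-2 symbols read; on input `x` shift the window left and append `x`. Accept when the buffered window has length 2 and begins with `c`.
          a    b    c  
>  S0     S1   S2   S3 
   S1     S4   S5   S6 
   S2     S7   S8   S9 
   S3    S10  S11  S12 
   S4     S4   S5   S6 
   S5     S7   S8   S9 
   S6    S10  S11  S12 
   S7     S4   S5   S6 
   S8     S7   S8   S9 
   S9    S10  S11  S12 
 * S10    S4   S5   S6 
 * S11    S7   S8   S9 
 * S12   S10  S11  S12 
(> = start, * = accepting)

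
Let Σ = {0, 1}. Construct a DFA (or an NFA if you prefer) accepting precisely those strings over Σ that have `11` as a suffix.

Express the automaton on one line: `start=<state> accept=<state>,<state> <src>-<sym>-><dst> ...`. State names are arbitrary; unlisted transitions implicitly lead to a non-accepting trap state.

start=S0 accept=S2 S0-0->S0 S0-1->S1 S1-0->S0 S1-1->S2 S2-0->S0 S2-1->S2

Remember how much of `11` the current input suffix matches. State S0 means no match yet; S1 means the last symbol is `1`; S2 means the last 2 symbols are `11`. Only S2 accepts. On a mismatch, fall back to the longest proper suffix that is still a prefix of `11`.
3 states suffice.
        0   1  
>  S0   S0  S1 
   S1   S0  S2 
 * S2   S0  S2 
(> = start, * = accepting)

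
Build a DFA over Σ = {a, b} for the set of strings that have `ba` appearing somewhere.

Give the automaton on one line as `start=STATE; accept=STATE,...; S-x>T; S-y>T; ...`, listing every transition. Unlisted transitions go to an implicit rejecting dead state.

start=S0; accept=S2; S0-a>S0; S0-b>S1; S1-a>S2; S1-b>S1; S2-a>S2; S2-b>S2

States S0..S1 record the length of the longest prefix of `ba` that matches the current input suffix. Reaching S2 means `ba` has been seen, and we stay there forever. Accept from S2.
3 states suffice.
        a   b  
>  S0   S0  S1 
   S1   S2  S1 
 * S2   S2  S2 
(> = start, * = accepting)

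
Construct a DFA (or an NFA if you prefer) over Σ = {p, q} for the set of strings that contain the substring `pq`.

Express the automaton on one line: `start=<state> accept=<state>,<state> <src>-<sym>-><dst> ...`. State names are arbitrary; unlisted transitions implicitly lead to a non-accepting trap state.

start=s0 accept=s2 s0-p->s1 s0-q->s0 s1-p->s1 s1-q->s2 s2-p->s2 s2-q->s2

States s0..s1 record the length of the longest prefix of `pq` that matches the current input suffix. Reaching s2 means `pq` has been seen, and we stay there forever. Accept from s2.
3 states suffice.
        p   q  
>  s0   s1  s0 
   s1   s1  s2 
 * s2   s2  s2 
(> = start, * = accepting)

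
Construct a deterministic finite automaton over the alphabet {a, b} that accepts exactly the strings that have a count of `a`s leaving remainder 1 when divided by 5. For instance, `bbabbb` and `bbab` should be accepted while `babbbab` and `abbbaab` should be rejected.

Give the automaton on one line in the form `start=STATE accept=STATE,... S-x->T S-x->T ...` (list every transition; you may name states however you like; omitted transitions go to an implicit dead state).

The only thing that matters is how many `a`s have appeared, reduced mod 5. Use one state per residue: s0 for 0, …, s4 for 4. Reading `a` moves to the next residue; anything else stays put. s1 is accepting.
With 5 states:
        a   b  
>  s0   s1  s0 
 * s1   s2  s1 
   s2   s3  s2 
   s3   s4  s3 
   s4   s0  s4 
(> = start, * = accepting)

start=s0 accept=s1 s0-a->s1 s0-b->s0 s1-a->s2 s1-b->s1 s2-a->s3 s2-b->s2 s3-a->s4 s3-b->s3 s4-a->s0 s4-b->s4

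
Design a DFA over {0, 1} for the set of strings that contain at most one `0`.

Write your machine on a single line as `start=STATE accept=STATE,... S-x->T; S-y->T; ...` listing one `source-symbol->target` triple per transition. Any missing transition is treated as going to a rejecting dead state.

Count `0`s, saturating at 2: state s0 means no `0` yet, s1 means one `0` seen, s2 means more than one. Each `0` increments (capped at s2); other symbols loop. Accept from {s0, s1}.
A 3-state machine:
        0   1  
>* s0   s1  s0 
 * s1   s2  s1 
   s2   s2  s2 
(> = start, * = accepting)

start=s0; accept=s0,s1; s0-0->s1; s0-1->s0; s1-0->s2; s1-1->s1; s2-0->s2; s2-1->s2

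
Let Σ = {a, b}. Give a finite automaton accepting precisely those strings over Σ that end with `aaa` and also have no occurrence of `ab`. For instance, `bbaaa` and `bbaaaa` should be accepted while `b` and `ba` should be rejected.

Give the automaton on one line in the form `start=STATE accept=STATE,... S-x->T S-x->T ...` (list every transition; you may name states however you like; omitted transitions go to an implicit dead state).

Run two small machines in parallel and take their product. The first has 4 states tracking how much of the suffix `aaa` has currently been matched; the second has 3 states tracking partial matches of the forbidden pattern `ab`. A product state is a pair (one from each), accepting exactly when both do. Minimizing collapses redundant product states.
        a   b  
>  q0   q1  q0 
   q1   q2  q3 
   q2   q4  q3 
   q3   q3  q3 
 * q4   q4  q3 
(> = start, * = accepting)

start=q0 accept=q4 q0-a->q1 q0-b->q0 q1-a->q2 q1-b->q3 q2-a->q4 q2-b->q3 q3-a->q3 q3-b->q3 q4-a->q4 q4-b->q3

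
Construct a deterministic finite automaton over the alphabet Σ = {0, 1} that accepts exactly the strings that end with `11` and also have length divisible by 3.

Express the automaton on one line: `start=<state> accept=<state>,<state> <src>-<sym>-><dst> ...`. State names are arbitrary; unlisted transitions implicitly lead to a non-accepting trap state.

Run two small machines in parallel and take their product. One (3 states) tracks how much of the suffix `11` has currently been matched; the other (3 states) tracks the input length modulo 3. Each combined state is a pair, one component from each; accept when both components accept.
9 states suffice.
        0   1  
>  S0   S1  S2 
   S1   S3  S4 
   S2   S3  S5 
   S3   S0  S6 
   S4   S0  S7 
   S5   S0  S7 
   S6   S1  S8 
 * S7   S1  S8 
   S8   S3  S5 
(> = start, * = accepting)

start=S0 accept=S7 S0-0->S1 S0-1->S2 S1-0->S3 S1-1->S4 S2-0->S3 S2-1->S5 S3-0->S0 S3-1->S6 S4-0->S0 S4-1->S7 S5-0->S0 S5-1->S7 S6-0->S1 S6-1->S8 S7-0->S1 S7-1->S8 S8-0->S3 S8-1->S5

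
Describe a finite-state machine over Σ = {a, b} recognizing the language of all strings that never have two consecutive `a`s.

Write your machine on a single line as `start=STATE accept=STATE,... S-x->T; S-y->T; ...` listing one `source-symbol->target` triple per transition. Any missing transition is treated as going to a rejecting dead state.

Track partial matches of the forbidden pattern `aa`. State q2 is a dead state reached once `aa` has occurred; every other state accepts. q0 means no part of `aa` is currently matched.
        a   b  
>* q0   q1  q0 
 * q1   q2  q0 
   q2   q2  q2 
(> = start, * = accepting)

start=q0; accept=q0,q1; q0-a->q1; q0-b->q0; q1-a->q2; q1-b->q0; q2-a->q2; q2-b->q2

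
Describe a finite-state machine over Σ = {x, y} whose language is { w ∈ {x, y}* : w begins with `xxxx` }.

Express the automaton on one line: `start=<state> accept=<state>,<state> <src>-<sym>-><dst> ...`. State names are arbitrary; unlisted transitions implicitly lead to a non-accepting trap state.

Check the first 4 symbols one by one: q0 through q3 record how many have matched `xxxx` so far; any wrong symbol goes to the dead state q5. After all 4 match we enter the accepting sink q4.
With 6 states:
        x   y  
>  q0   q1  q5 
   q1   q2  q5 
   q2   q3  q5 
   q3   q4  q5 
 * q4   q4  q4 
   q5   q5  q5 
(> = start, * = accepting)

start=q0 accept=q4 q0-x->q1 q0-y->q5 q1-x->q2 q1-y->q5 q2-x->q3 q2-y->q5 q3-x->q4 q3-y->q5 q4-x->q4 q4-y->q4 q5-x->q5 q5-y->q5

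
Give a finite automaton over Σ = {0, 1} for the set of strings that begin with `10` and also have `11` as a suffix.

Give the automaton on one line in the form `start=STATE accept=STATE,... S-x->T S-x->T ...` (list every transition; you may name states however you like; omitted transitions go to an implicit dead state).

Build one automaton per condition and run them in lockstep. The first has 4 states tracking whether the input so far still matches the prefix `10`; the second has 3 states tracking how much of the suffix `11` has currently been matched. A product state is a pair (one from each), accepting exactly when both do. After merging equivalent states the machine shrinks.
A 6-state machine:
        0   1  
>  q0   q1  q2 
   q1   q1  q1 
   q2   q3  q1 
   q3   q3  q4 
   q4   q3  q5 
 * q5   q3  q5 
(> = start, * = accepting)

start=q0 accept=q5 q0-0->q1 q0-1->q2 q1-0->q1 q1-1->q1 q2-0->q3 q2-1->q1 q3-0->q3 q3-1->q4 q4-0->q3 q4-1->q5 q5-0->q3 q5-1->q5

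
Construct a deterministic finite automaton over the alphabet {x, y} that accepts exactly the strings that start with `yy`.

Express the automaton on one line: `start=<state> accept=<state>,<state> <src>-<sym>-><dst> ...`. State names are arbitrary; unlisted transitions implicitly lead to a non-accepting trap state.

Check the first 2 symbols one by one: q0 through q1 record how many have matched `yy` so far; any wrong symbol goes to the dead state q3. After all 2 match we enter the accepting sink q2.
4 states suffice.
        x   y  
>  q0   q3  q1 
   q1   q3  q2 
 * q2   q2  q2 
   q3   q3  q3 
(> = start, * = accepting)

start=q0 accept=q2 q0-x->q3 q0-y->q1 q1-x->q3 q1-y->q2 q2-x->q2 q2-y->q2 q3-x->q3 q3-y->q3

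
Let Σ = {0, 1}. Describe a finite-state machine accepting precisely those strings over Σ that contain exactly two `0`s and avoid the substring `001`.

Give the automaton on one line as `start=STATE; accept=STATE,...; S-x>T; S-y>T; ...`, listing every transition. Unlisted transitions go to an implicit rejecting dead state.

Handle the two conditions separately and then intersect. The first has 4 states tracking the count of `0`s, saturating at 3; the second has 4 states tracking partial matches of the forbidden pattern `001`. A product state is a pair (one from each), accepting exactly when both do.
With 11 states:
          0    1  
>  s0     s1   s0 
   s1     s2   s3 
 * s2     s4   s5 
   s3     s6   s3 
   s4     s4   s7 
   s5     s7   s5 
 * s6     s4   s8 
   s7     s7   s7 
 * s8     s9   s8 
   s9     s4  s10 
   s10    s9  s10 
(> = start, * = accepting)

start=s0; accept=s2,s6,s8; s0-0>s1; s0-1>s0; s1-0>s2; s1-1>s3; s2-0>s4; s2-1>s5; s3-0>s6; s3-1>s3; s4-0>s4; s4-1>s7; s5-0>s7; s5-1>s5; s6-0>s4; s6-1>s8; s7-0>s7; s7-1>s7; s8-0>s9; s8-1>s8; s9-0>s4; s9-1>s10; s10-0>s9; s10-1>s10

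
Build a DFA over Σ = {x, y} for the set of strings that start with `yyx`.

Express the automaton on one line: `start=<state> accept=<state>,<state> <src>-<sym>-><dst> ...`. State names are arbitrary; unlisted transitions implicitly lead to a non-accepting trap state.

Check the first 3 symbols one by one: A through C record how many have matched `yyx` so far; any wrong symbol goes to the dead state E. After all 3 match we enter the accepting sink D.
A 5-state machine:
       x  y 
>  A   E  B 
   B   E  C 
   C   D  E 
 * D   D  D 
   E   E  E 
(> = start, * = accepting)

start=A accept=D A-x->E A-y->B B-x->E B-y->C C-x->D C-y->E D-x->D D-y->D E-x->E E-y->E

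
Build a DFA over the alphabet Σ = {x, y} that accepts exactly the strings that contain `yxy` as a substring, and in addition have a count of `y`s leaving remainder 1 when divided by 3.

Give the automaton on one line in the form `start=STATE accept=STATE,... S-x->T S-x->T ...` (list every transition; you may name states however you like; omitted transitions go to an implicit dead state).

Handle the two conditions separately and then intersect. One (4 states) tracks whether and how much of `yxy` has been seen; the other (3 states) tracks the count of `y`s modulo 3. Each combined state is a pair, one component from each; accept when both components accept.
With 12 states:
          x    y  
>  q0     q0   q1 
   q1     q2   q3 
   q2     q4   q5 
   q3     q6   q7 
   q4     q4   q3 
   q5     q5   q8 
   q6     q9   q8 
   q7    q10   q1 
   q8     q8  q11 
   q9     q9   q7 
   q10    q0  q11 
 * q11   q11   q5 
(> = start, * = accepting)

start=q0 accept=q11 q0-x->q0 q0-y->q1 q1-x->q2 q1-y->q3 q2-x->q4 q2-y->q5 q3-x->q6 q3-y->q7 q4-x->q4 q4-y->q3 q5-x->q5 q5-y->q8 q6-x->q9 q6-y->q8 q7-x->q10 q7-y->q1 q8-x->q8 q8-y->q11 q9-x->q9 q9-y->q7 q10-x->q0 q10-y->q11 q11-x->q11 q11-y->q5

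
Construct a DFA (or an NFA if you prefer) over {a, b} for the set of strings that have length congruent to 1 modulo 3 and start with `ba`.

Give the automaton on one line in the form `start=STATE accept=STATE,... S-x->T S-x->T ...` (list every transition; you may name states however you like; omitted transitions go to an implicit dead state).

Run two small machines in parallel and take their product. The first has 3 states tracking the input length modulo 3; the second has 4 states tracking whether the input so far still matches the prefix `ba`. A product state is a pair (one from each), accepting exactly when both do. Equivalent product states are then merged.
6 states suffice.
        a   b  
>  q0   q1  q2 
   q1   q1  q1 
   q2   q3  q1 
   q3   q4  q4 
   q4   q5  q5 
 * q5   q3  q3 
(> = start, * = accepting)

start=q0 accept=q5 q0-a->q1 q0-b->q2 q1-a->q1 q1-b->q1 q2-a->q3 q2-b->q1 q3-a->q4 q3-b->q4 q4-a->q5 q4-b->q5 q5-a->q3 q5-b->q3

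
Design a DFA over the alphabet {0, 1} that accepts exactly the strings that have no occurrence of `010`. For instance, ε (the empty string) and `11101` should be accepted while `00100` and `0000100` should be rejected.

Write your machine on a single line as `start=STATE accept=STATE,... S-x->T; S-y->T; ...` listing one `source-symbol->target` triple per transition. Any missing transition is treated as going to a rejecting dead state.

start=A; accept=A,B,C; A-0->B; A-1->A; B-0->B; B-1->C; C-0->D; C-1->A; D-0->D; D-1->D

Track partial matches of the forbidden pattern `010`. State D is a dead state reached once `010` has occurred; every other state accepts. A means no part of `010` is currently matched.
4 states suffice.
       0  1 
>* A   B  A 
 * B   B  C 
 * C   D  A 
   D   D  D 
(> = start, * = accepting)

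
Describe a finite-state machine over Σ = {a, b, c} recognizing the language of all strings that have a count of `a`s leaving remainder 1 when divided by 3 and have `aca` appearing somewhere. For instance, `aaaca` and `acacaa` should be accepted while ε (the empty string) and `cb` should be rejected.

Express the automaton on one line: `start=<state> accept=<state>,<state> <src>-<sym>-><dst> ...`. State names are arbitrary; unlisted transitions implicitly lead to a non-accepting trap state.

Run two small machines in parallel and take their product. One (3 states) tracks the count of `a`s modulo 3; the other (4 states) tracks whether and how much of `aca` has been seen. Each combined state is a pair, one component from each; accept when both components accept.
12 states suffice.
          a    b    c  
>  S0     S1   S0   S0 
   S1     S2   S3   S4 
   S2     S5   S6   S7 
   S3     S2   S3   S3 
   S4     S8   S3   S3 
   S5     S1   S0   S9 
   S6     S5   S6   S6 
   S7    S10   S6   S6 
   S8    S10   S8   S8 
   S9    S11   S0   S0 
   S10   S11  S10  S10 
 * S11    S8  S11  S11 
(> = start, * = accepting)

start=S0 accept=S11 S0-a->S1 S0-b->S0 S0-c->S0 S1-a->S2 S1-b->S3 S1-c->S4 S2-a->S5 S2-b->S6 S2-c->S7 S3-a->S2 S3-b->S3 S3-c->S3 S4-a->S8 S4-b->S3 S4-c->S3 S5-a->S1 S5-b->S0 S5-c->S9 S6-a->S5 S6-b->S6 S6-c->S6 S7-a->S10 S7-b->S6 S7-c->S6 S8-a->S10 S8-b->S8 S8-c->S8 S9-a->S11 S9-b->S0 S9-c->S0 S10-a->S11 S10-b->S10 S10-c->S10 S11-a->S8 S11-b->S11 S11-c->S11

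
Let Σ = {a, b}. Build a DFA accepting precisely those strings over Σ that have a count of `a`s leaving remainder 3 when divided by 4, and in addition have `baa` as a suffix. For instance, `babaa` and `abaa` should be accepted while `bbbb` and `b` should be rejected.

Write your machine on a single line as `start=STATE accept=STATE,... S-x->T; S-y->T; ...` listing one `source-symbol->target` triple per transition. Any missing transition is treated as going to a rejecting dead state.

start=S0; accept=S6; S0-a->S1; S0-b->S0; S1-a->S2; S1-b->S3; S2-a->S4; S2-b->S2; S3-a->S5; S3-b->S3; S4-a->S0; S4-b->S4; S5-a->S6; S5-b->S2; S6-a->S0; S6-b->S4

Run two small machines in parallel and take their product. The first has 4 states tracking the count of `a`s modulo 4; the second has 4 states tracking how much of the suffix `baa` has currently been matched. A product state is a pair (one from each), accepting exactly when both do. Minimizing collapses redundant product states.
With 7 states:
        a   b  
>  S0   S1  S0 
   S1   S2  S3 
   S2   S4  S2 
   S3   S5  S3 
   S4   S0  S4 
   S5   S6  S2 
 * S6   S0  S4 
(> = start, * = accepting)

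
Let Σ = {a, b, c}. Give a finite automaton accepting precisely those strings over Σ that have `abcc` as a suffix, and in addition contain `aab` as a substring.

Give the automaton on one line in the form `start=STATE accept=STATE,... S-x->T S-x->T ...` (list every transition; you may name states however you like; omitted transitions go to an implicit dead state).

Handle the two conditions separately and then intersect. One (5 states) tracks how much of the suffix `abcc` has currently been matched; the other (4 states) tracks whether and how much of `aab` has been seen. Each combined state is a pair, one component from each; accept when both components accept. Equivalent product states are then merged.
8 states suffice.
        a   b   c  
>  s0   s1  s0  s0 
   s1   s2  s0  s0 
   s2   s2  s3  s0 
   s3   s4  s5  s6 
   s4   s4  s3  s5 
   s5   s4  s5  s5 
   s6   s4  s5  s7 
 * s7   s4  s5  s5 
(> = start, * = accepting)

start=s0 accept=s7 s0-a->s1 s0-b->s0 s0-c->s0 s1-a->s2 s1-b->s0 s1-c->s0 s2-a->s2 s2-b->s3 s2-c->s0 s3-a->s4 s3-b->s5 s3-c->s6 s4-a->s4 s4-b->s3 s4-c->s5 s5-a->s4 s5-b->s5 s5-c->s5 s6-a->s4 s6-b->s5 s6-c->s7 s7-a->s4 s7-b->s5 s7-c->s5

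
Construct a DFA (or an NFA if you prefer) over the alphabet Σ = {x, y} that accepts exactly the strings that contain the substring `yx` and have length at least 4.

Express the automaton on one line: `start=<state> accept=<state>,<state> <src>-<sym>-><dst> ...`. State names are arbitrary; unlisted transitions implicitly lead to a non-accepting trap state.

Build one automaton per condition and run them in lockstep. One (3 states) tracks whether and how much of `yx` has been seen; the other (6 states) tracks the input length, saturating at 5. Each combined state is a pair, one component from each; accept when both components accept. Minimizing collapses redundant product states.
A 9-state machine:
        x   y  
>  q0   q1  q2 
   q1   q3  q4 
   q2   q5  q4 
   q3   q3  q6 
   q4   q7  q6 
   q5   q7  q7 
   q6   q8  q6 
   q7   q8  q8 
 * q8   q8  q8 
(> = start, * = accepting)

start=q0 accept=q8 q0-x->q1 q0-y->q2 q1-x->q3 q1-y->q4 q2-x->q5 q2-y->q4 q3-x->q3 q3-y->q6 q4-x->q7 q4-y->q6 q5-x->q7 q5-y->q7 q6-x->q8 q6-y->q6 q7-x->q8 q7-y->q8 q8-x->q8 q8-y->q8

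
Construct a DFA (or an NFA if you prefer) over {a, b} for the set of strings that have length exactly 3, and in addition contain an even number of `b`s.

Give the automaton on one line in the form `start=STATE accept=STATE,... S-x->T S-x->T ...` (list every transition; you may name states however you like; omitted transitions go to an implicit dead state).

start=q0 accept=q5 q0-a->q1 q0-b->q2 q1-a->q3 q1-b->q4 q2-a->q4 q2-b->q3 q3-a->q5 q3-b->q6 q4-a->q6 q4-b->q5 q5-a->q6 q5-b->q6 q6-a->q6 q6-b->q6

Build one automaton per condition and run them in lockstep. One (5 states) tracks the input length, saturating at 4; the other (2 states) tracks the count of `b`s modulo 2. Each combined state is a pair, one component from each; accept when both components accept. Equivalent product states are then merged.
A 7-state machine:
        a   b  
>  q0   q1  q2 
   q1   q3  q4 
   q2   q4  q3 
   q3   q5  q6 
   q4   q6  q5 
 * q5   q6  q6 
   q6   q6  q6 
(> = start, * = accepting)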